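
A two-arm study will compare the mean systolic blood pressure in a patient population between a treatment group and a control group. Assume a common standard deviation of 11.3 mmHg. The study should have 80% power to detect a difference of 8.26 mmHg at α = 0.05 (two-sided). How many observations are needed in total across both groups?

60 total

For two equal groups, n per group = 2·((z_{α/2} + z_β)·σ/δ)².
z_{α/2} = 1.960; z_β = 0.842 (power 80%).
n = 2 × (2.802 × 11.3 / 8.26)² = 2 × 14.69 = 29.38
Round up: n = 30 per group.
Total across both groups: 2 × 30 = 60.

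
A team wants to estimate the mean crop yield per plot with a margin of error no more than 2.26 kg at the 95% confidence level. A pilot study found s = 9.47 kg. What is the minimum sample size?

68

For a mean, the margin of error is E = z·σ/√n, so n = (zσ/E)².
At 95% confidence, z = 1.960.
n = (1.960 × 9.47 / 2.26)² = 67.45
Round up: n = 68.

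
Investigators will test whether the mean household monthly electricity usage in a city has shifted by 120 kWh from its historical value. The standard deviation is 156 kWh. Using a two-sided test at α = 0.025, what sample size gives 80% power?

For a one-sample z-test, n = ((z_{α/2} + z_β)·σ/δ)².
z_{α/2} = 2.241 (two-sided α = 0.025); z_β = 0.842 (power 80% → β = 0.2).
n = (3.083 × 156 / 120)² = 16.06
Round up: n = 17.

n = 17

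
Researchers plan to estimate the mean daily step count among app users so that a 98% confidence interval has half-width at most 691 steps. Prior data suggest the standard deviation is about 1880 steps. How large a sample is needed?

For a mean, the margin of error is E = z·σ/√n, so n = (zσ/E)².
At 98% confidence, z = 2.326.
n = (2.326 × 1880 / 691)² = 40.05
Round up: n = 41.

41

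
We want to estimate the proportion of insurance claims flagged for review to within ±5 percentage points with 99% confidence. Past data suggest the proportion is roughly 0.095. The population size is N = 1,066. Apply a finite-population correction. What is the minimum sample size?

For a proportion with margin E = 0.05 at 99% confidence, z = 2.576.
n = p̂(1−p̂)(z/E)² = 0.095 × 0.905 × (2.576/0.05)² = 228.20 — call this n₀.
Finite-population correction with N = 1,066: n = n₀ / (1 + (n₀−1)/N) = 228.20 / 1.213 = 188.13
Round up: n = 189.

189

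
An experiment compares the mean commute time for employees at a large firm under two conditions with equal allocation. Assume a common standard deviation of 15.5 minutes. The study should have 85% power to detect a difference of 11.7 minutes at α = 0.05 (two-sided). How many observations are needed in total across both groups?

64 total

For two equal groups, n per group = 2·((z_{α/2} + z_β)·σ/δ)².
z_{α/2} = 1.960; z_β = 1.036 (power 85%).
n = 2 × (2.996 × 15.5 / 11.7)² = 2 × 15.75 = 31.50
Round up: n = 32 per group.
Total across both groups: 2 × 32 = 64.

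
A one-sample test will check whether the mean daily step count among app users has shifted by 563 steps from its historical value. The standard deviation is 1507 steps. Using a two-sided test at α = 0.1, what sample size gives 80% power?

For a one-sample z-test, n = ((z_{α/2} + z_β)·σ/δ)².
z_{α/2} = 1.645 (two-sided α = 0.1); z_β = 0.842 (power 80% → β = 0.2).
n = (2.487 × 1507 / 563)² = 44.32
Round up: n = 45.

n = 45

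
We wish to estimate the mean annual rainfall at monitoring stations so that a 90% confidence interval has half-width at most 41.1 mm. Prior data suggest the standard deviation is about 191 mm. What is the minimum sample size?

59

For a mean, the margin of error is E = z·σ/√n, so n = (zσ/E)².
At 90% confidence, z = 1.645.
n = (1.645 × 191 / 41.1)² = 58.44
Round up: n = 59.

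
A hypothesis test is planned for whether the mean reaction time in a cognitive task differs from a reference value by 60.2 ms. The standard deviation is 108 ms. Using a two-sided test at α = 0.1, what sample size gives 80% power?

20

For a one-sample z-test, n = ((z_{α/2} + z_β)·σ/δ)².
z_{α/2} = 1.645 (two-sided α = 0.1); z_β = 0.842 (power 80% → β = 0.2).
n = (2.487 × 108 / 60.2)² = 19.91
Round up: n = 20.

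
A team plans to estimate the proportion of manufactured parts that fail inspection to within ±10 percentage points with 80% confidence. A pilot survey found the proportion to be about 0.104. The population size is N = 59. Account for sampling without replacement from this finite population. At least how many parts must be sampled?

For a proportion with margin E = 0.1 at 80% confidence, z = 1.282.
n = p̂(1−p̂)(z/E)² = 0.104 × 0.896 × (1.282/0.1)² = 15.32 — call this n₀.
Finite-population correction with N = 59: n = n₀ / (1 + (n₀−1)/N) = 15.32 / 1.243 = 12.33
Round up: n = 13.

13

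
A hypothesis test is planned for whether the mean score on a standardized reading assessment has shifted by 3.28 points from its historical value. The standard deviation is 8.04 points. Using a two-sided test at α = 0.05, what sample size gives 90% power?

64

For a one-sample z-test, n = ((z_{α/2} + z_β)·σ/δ)².
z_{α/2} = 1.960 (two-sided α = 0.05); z_β = 1.282 (power 90% → β = 0.1).
n = (3.242 × 8.04 / 3.28)² = 63.15
Round up: n = 64.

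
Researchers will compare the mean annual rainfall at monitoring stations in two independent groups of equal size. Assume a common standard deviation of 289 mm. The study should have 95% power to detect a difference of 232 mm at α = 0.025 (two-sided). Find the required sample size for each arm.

For two equal groups, n per group = 2·((z_{α/2} + z_β)·σ/δ)².
z_{α/2} = 2.241; z_β = 1.645 (power 95%).
n = 2 × (3.886 × 289 / 232)² = 2 × 23.43 = 46.86
Round up: n = 47 per group.

47 per group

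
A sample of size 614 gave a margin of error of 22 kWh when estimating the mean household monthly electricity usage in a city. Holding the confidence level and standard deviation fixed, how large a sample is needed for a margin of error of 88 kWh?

39

Margin of error scales as 1/√n, so n₂ = n₁·(E₁/E₂)².
n₂ = 614 × (22/88)² = 614 × 0.0625 = 38.38
Round up: n₂ = 39.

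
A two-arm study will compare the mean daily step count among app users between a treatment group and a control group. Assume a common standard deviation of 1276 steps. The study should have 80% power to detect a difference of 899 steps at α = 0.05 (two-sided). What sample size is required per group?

32 per group

For two equal groups, n per group = 2·((z_{α/2} + z_β)·σ/δ)².
z_{α/2} = 1.960; z_β = 0.842 (power 80%).
n = 2 × (2.802 × 1276 / 899)² = 2 × 15.82 = 31.64
Round up: n = 32 per group.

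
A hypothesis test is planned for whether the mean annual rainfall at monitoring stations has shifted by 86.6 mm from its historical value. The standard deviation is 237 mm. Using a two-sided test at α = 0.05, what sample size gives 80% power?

For a one-sample z-test, n = ((z_{α/2} + z_β)·σ/δ)².
z_{α/2} = 1.960 (two-sided α = 0.05); z_β = 0.842 (power 80% → β = 0.2).
n = (2.802 × 237 / 86.6)² = 58.80
Round up: n = 59.

n = 59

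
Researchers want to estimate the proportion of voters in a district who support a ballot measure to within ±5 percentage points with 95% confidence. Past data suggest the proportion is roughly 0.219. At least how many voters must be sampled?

For a proportion with margin E = 0.05 at 95% confidence, z = 1.960.
n = p̂(1−p̂)(z/E)² = 0.219 × 0.781 × (1.960/0.05)² = 262.83
Round up: n = 263.

n = 263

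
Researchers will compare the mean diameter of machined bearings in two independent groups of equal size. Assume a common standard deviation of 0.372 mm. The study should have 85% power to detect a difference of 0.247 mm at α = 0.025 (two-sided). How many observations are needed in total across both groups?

For two equal groups, n per group = 2·((z_{α/2} + z_β)·σ/δ)².
z_{α/2} = 2.241; z_β = 1.036 (power 85%).
n = 2 × (3.277 × 0.372 / 0.247)² = 2 × 24.36 = 48.72
Round up: n = 49 per group.
Total across both groups: 2 × 49 = 98.

98 total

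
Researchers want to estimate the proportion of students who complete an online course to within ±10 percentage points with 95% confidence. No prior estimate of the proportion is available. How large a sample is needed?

For a proportion with margin E = 0.1 at 95% confidence, z = 1.960.
With no prior estimate, use p = 0.5, which maximizes p(1−p) at 0.25.
n = 0.25 × (z/E)² = 0.25 × (1.960/0.1)² = 96.04
Round up: n = 97.

97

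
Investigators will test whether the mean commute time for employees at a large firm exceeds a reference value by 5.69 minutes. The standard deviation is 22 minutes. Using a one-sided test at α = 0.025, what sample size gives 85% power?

n = 135

For a one-sample z-test, n = ((z_α + z_β)·σ/δ)².
z_α = 1.960 (one-sided α = 0.025); z_β = 1.036 (power 85% → β = 0.15).
n = (2.996 × 22 / 5.69)² = 134.19
Round up: n = 135.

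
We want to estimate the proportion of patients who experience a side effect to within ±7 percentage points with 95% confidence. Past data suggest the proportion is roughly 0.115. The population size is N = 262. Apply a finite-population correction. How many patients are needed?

For a proportion with margin E = 0.07 at 95% confidence, z = 1.960.
n = p̂(1−p̂)(z/E)² = 0.115 × 0.885 × (1.960/0.07)² = 79.79 — call this n₀.
Finite-population correction with N = 262: n = n₀ / (1 + (n₀−1)/N) = 79.79 / 1.301 = 61.33
Round up: n = 62.

62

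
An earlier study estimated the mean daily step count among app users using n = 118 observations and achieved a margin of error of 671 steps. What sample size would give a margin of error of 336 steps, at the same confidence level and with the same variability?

Margin of error scales as 1/√n, so n₂ = n₁·(E₁/E₂)².
n₂ = 118 × (671/336)² = 118 × 3.988 = 470.58
Round up: n₂ = 471.

471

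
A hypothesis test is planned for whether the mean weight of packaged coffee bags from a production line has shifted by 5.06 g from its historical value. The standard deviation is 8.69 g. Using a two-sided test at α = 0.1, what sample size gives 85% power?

22

For a one-sample z-test, n = ((z_{α/2} + z_β)·σ/δ)².
z_{α/2} = 1.645 (two-sided α = 0.1); z_β = 1.036 (power 85% → β = 0.15).
n = (2.681 × 8.69 / 5.06)² = 21.20
Round up: n = 22.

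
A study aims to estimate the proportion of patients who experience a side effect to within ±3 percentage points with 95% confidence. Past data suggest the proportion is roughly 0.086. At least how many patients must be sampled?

n = 336

For a proportion with margin E = 0.03 at 95% confidence, z = 1.960.
n = p̂(1−p̂)(z/E)² = 0.086 × 0.914 × (1.960/0.03)² = 335.52
Round up: n = 336.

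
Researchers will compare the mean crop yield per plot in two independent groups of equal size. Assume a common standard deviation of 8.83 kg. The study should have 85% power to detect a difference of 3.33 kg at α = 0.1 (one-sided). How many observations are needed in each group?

For two equal groups, n per group = 2·((z_α + z_β)·σ/δ)².
z_α = 1.282; z_β = 1.036 (power 85%).
n = 2 × (2.318 × 8.83 / 3.33)² = 2 × 37.78 = 75.56
Round up: n = 76 per group.

76 per group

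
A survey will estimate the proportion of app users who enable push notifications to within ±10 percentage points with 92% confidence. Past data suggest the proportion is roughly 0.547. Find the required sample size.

76

For a proportion with margin E = 0.1 at 92% confidence, z = 1.751.
n = p̂(1−p̂)(z/E)² = 0.547 × 0.453 × (1.751/0.1)² = 75.97
Round up: n = 76.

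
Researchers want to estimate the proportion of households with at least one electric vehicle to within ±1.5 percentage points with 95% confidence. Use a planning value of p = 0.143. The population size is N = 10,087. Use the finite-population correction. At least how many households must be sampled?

n = 1734

For a proportion with margin E = 0.015 at 95% confidence, z = 1.960.
n = p̂(1−p̂)(z/E)² = 0.143 × 0.857 × (1.960/0.015)² = 2092.41 — call this n₀.
Finite-population correction with N = 10,087: n = n₀ / (1 + (n₀−1)/N) = 2092.41 / 1.207 = 1733.56
Round up: n = 1734.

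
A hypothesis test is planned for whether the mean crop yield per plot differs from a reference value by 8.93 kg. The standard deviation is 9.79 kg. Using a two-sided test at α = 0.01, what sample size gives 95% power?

For a one-sample z-test, n = ((z_{α/2} + z_β)·σ/δ)².
z_{α/2} = 2.576 (two-sided α = 0.01); z_β = 1.645 (power 95% → β = 0.05).
n = (4.221 × 9.79 / 8.93)² = 21.41
Round up: n = 22.

22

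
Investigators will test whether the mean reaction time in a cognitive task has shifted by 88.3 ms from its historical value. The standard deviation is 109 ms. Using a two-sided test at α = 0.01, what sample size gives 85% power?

For a one-sample z-test, n = ((z_{α/2} + z_β)·σ/δ)².
z_{α/2} = 2.576 (two-sided α = 0.01); z_β = 1.036 (power 85% → β = 0.15).
n = (3.612 × 109 / 88.3)² = 19.88
Round up: n = 20.

n = 20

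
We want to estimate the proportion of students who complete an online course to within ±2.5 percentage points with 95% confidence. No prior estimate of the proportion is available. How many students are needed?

For a proportion with margin E = 0.025 at 95% confidence, z = 1.960.
With no prior estimate, use p = 0.5, which maximizes p(1−p) at 0.25.
n = 0.25 × (z/E)² = 0.25 × (1.960/0.025)² = 1536.64
Round up: n = 1537.

1537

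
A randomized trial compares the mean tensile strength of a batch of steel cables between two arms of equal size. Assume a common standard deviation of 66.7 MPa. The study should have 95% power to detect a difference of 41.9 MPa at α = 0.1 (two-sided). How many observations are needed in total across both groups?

For two equal groups, n per group = 2·((z_{α/2} + z_β)·σ/δ)².
z_{α/2} = 1.645; z_β = 1.645 (power 95%).
n = 2 × (3.290 × 66.7 / 41.9)² = 2 × 27.43 = 54.86
Round up: n = 55 per group.
Total across both groups: 2 × 55 = 110.

110 total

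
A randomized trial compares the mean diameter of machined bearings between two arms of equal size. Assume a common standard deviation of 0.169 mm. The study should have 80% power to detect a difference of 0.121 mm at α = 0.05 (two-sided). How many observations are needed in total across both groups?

62 total

For two equal groups, n per group = 2·((z_{α/2} + z_β)·σ/δ)².
z_{α/2} = 1.960; z_β = 0.842 (power 80%).
n = 2 × (2.802 × 0.169 / 0.121)² = 2 × 15.32 = 30.64
Round up: n = 31 per group.
Total across both groups: 2 × 31 = 62.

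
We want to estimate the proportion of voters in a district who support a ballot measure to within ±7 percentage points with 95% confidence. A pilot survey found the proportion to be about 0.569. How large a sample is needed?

193

For a proportion with margin E = 0.07 at 95% confidence, z = 1.960.
n = p̂(1−p̂)(z/E)² = 0.569 × 0.431 × (1.960/0.07)² = 192.27
Round up: n = 193.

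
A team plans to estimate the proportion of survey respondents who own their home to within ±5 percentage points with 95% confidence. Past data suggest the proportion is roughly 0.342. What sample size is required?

n = 346

For a proportion with margin E = 0.05 at 95% confidence, z = 1.960.
n = p̂(1−p̂)(z/E)² = 0.342 × 0.658 × (1.960/0.05)² = 345.80
Round up: n = 346.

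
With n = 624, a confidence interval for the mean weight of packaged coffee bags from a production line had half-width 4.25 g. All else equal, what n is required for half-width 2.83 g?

1408

Margin of error scales as 1/√n, so n₂ = n₁·(E₁/E₂)².
n₂ = 624 × (4.25/2.83)² = 624 × 2.255 = 1407.12
Round up: n₂ = 1408.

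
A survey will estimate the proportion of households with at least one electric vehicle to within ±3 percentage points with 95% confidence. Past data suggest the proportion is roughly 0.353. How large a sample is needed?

For a proportion with margin E = 0.03 at 95% confidence, z = 1.960.
n = p̂(1−p̂)(z/E)² = 0.353 × 0.647 × (1.960/0.03)² = 974.87
Round up: n = 975.

975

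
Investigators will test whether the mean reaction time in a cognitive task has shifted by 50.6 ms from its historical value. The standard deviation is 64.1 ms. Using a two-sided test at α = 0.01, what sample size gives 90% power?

For a one-sample z-test, n = ((z_{α/2} + z_β)·σ/δ)².
z_{α/2} = 2.576 (two-sided α = 0.01); z_β = 1.282 (power 90% → β = 0.1).
n = (3.858 × 64.1 / 50.6)² = 23.89
Round up: n = 24.

24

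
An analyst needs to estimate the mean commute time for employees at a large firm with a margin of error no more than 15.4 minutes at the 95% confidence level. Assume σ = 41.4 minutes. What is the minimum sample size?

28

For a mean, the margin of error is E = z·σ/√n, so n = (zσ/E)².
At 95% confidence, z = 1.960.
n = (1.960 × 41.4 / 15.4)² = 27.76
Round up: n = 28.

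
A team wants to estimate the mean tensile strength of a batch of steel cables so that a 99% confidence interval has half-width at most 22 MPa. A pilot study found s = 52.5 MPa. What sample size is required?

For a mean, the margin of error is E = z·σ/√n, so n = (zσ/E)².
At 99% confidence, z = 2.576.
n = (2.576 × 52.5 / 22)² = 37.79
Round up: n = 38.

38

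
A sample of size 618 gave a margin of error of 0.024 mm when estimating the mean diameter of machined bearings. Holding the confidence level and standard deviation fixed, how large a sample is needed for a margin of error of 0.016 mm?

1391

Margin of error scales as 1/√n, so n₂ = n₁·(E₁/E₂)².
n₂ = 618 × (0.024/0.016)² = 618 × 2.25 = 1390.50
Round up: n₂ = 1391.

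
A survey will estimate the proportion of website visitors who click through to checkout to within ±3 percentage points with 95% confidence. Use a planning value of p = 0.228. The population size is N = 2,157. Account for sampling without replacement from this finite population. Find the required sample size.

For a proportion with margin E = 0.03 at 95% confidence, z = 1.960.
n = p̂(1−p̂)(z/E)² = 0.228 × 0.772 × (1.960/0.03)² = 751.31 — call this n₀.
Finite-population correction with N = 2,157: n = n₀ / (1 + (n₀−1)/N) = 751.31 / 1.348 = 557.35
Round up: n = 558.

558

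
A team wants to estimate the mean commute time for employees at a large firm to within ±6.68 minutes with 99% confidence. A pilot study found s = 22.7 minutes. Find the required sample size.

For a mean, the margin of error is E = z·σ/√n, so n = (zσ/E)².
At 99% confidence, z = 2.576.
n = (2.576 × 22.7 / 6.68)² = 76.63
Round up: n = 77.

77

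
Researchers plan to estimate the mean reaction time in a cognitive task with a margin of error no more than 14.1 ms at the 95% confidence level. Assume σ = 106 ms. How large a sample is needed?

218

For a mean, the margin of error is E = z·σ/√n, so n = (zσ/E)².
At 95% confidence, z = 1.960.
n = (1.960 × 106 / 14.1)² = 217.11
Round up: n = 218.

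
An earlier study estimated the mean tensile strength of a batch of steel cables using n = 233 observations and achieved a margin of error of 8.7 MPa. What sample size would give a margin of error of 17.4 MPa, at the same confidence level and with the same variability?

59

Margin of error scales as 1/√n, so n₂ = n₁·(E₁/E₂)².
n₂ = 233 × (8.7/17.4)² = 233 × 0.25 = 58.25
Round up: n₂ = 59.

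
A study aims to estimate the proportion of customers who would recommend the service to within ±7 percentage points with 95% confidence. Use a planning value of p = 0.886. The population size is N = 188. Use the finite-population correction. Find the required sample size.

n = 56

For a proportion with margin E = 0.07 at 95% confidence, z = 1.960.
n = p̂(1−p̂)(z/E)² = 0.886 × 0.114 × (1.960/0.07)² = 79.19 — call this n₀.
Finite-population correction with N = 188: n = n₀ / (1 + (n₀−1)/N) = 79.19 / 1.416 = 55.93
Round up: n = 56.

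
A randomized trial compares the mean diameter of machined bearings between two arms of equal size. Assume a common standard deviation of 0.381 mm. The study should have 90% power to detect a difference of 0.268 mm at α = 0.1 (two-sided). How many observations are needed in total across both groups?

70 total

For two equal groups, n per group = 2·((z_{α/2} + z_β)·σ/δ)².
z_{α/2} = 1.645; z_β = 1.282 (power 90%).
n = 2 × (2.927 × 0.381 / 0.268)² = 2 × 17.32 = 34.64
Round up: n = 35 per group.
Total across both groups: 2 × 35 = 70.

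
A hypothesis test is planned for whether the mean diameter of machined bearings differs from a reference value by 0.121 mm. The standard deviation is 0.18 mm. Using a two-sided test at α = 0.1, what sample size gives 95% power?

24

For a one-sample z-test, n = ((z_{α/2} + z_β)·σ/δ)².
z_{α/2} = 1.645 (two-sided α = 0.1); z_β = 1.645 (power 95% → β = 0.05).
n = (3.290 × 0.18 / 0.121)² = 23.95
Round up: n = 24.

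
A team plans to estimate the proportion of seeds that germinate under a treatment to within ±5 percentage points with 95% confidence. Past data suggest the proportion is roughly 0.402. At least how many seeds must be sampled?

n = 370

For a proportion with margin E = 0.05 at 95% confidence, z = 1.960.
n = p̂(1−p̂)(z/E)² = 0.402 × 0.598 × (1.960/0.05)² = 369.40
Round up: n = 370.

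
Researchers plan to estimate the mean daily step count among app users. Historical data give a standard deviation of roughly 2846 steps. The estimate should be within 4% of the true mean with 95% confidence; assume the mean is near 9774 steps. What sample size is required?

For a mean, the margin of error is E = z·σ/√n, so n = (zσ/E)².
At 95% confidence, z = 1.960.
E = 4% of 9774 = 391 steps.
n = (1.960 × 2846 / 391)² = 203.57
Round up: n = 204.

204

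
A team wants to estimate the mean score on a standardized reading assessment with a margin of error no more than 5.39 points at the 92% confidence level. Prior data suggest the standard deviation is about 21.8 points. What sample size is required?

n = 51

For a mean, the margin of error is E = z·σ/√n, so n = (zσ/E)².
At 92% confidence, z = 1.751.
n = (1.751 × 21.8 / 5.39)² = 50.15
Round up: n = 51.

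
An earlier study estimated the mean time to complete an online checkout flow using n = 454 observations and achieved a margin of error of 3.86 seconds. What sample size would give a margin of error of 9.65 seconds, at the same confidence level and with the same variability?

Margin of error scales as 1/√n, so n₂ = n₁·(E₁/E₂)².
n₂ = 454 × (3.86/9.65)² = 454 × 0.16 = 72.64
Round up: n₂ = 73.

73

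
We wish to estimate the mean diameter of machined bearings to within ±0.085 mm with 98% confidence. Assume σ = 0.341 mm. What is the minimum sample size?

88

For a mean, the margin of error is E = z·σ/√n, so n = (zσ/E)².
At 98% confidence, z = 2.326.
n = (2.326 × 0.341 / 0.085)² = 87.07
Round up: n = 88.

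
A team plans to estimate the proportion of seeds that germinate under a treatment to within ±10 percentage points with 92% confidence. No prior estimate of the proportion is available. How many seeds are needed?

For a proportion with margin E = 0.1 at 92% confidence, z = 1.751.
With no prior estimate, use p = 0.5, which maximizes p(1−p) at 0.25.
n = 0.25 × (z/E)² = 0.25 × (1.751/0.1)² = 76.65
Round up: n = 77.

77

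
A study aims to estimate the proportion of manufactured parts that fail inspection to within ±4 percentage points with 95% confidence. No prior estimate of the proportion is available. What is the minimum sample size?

For a proportion with margin E = 0.04 at 95% confidence, z = 1.960.
With no prior estimate, use p = 0.5, which maximizes p(1−p) at 0.25.
n = 0.25 × (z/E)² = 0.25 × (1.960/0.04)² = 600.25
Round up: n = 601.

601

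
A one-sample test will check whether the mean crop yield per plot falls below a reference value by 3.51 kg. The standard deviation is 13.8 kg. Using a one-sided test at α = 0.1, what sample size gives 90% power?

n = 102

For a one-sample z-test, n = ((z_α + z_β)·σ/δ)².
z_α = 1.282 (one-sided α = 0.1); z_β = 1.282 (power 90% → β = 0.1).
n = (2.564 × 13.8 / 3.51)² = 101.62
Round up: n = 102.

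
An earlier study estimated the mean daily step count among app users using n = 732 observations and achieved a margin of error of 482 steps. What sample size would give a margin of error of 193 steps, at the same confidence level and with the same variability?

Margin of error scales as 1/√n, so n₂ = n₁·(E₁/E₂)².
n₂ = 732 × (482/193)² = 732 × 6.237 = 4565.48
Round up: n₂ = 4566.

4566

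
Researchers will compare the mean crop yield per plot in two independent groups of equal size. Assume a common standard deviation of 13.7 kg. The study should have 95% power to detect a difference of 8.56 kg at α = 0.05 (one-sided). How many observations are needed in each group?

For two equal groups, n per group = 2·((z_α + z_β)·σ/δ)².
z_α = 1.645; z_β = 1.645 (power 95%).
n = 2 × (3.290 × 13.7 / 8.56)² = 2 × 27.73 = 55.46
Round up: n = 56 per group.

56 per group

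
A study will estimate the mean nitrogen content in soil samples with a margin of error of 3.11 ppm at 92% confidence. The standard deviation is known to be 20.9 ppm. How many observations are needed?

139

For a mean, the margin of error is E = z·σ/√n, so n = (zσ/E)².
At 92% confidence, z = 1.751.
n = (1.751 × 20.9 / 3.11)² = 138.47
Round up: n = 139.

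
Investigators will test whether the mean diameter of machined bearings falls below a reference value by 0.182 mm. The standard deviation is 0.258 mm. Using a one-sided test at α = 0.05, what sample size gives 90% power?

n = 18

For a one-sample z-test, n = ((z_α + z_β)·σ/δ)².
z_α = 1.645 (one-sided α = 0.05); z_β = 1.282 (power 90% → β = 0.1).
n = (2.927 × 0.258 / 0.182)² = 17.22
Round up: n = 18.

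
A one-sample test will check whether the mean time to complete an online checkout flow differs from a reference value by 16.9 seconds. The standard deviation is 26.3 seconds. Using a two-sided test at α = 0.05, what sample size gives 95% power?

For a one-sample z-test, n = ((z_{α/2} + z_β)·σ/δ)².
z_{α/2} = 1.960 (two-sided α = 0.05); z_β = 1.645 (power 95% → β = 0.05).
n = (3.605 × 26.3 / 16.9)² = 31.47
Round up: n = 32.

32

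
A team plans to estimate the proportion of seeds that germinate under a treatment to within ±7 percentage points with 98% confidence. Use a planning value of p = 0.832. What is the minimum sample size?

155

For a proportion with margin E = 0.07 at 98% confidence, z = 2.326.
n = p̂(1−p̂)(z/E)² = 0.832 × 0.168 × (2.326/0.07)² = 154.33
Round up: n = 155.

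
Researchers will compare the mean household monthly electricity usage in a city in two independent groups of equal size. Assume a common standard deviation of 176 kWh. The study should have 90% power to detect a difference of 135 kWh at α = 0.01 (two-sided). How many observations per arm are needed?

51 per group

For two equal groups, n per group = 2·((z_{α/2} + z_β)·σ/δ)².
z_{α/2} = 2.576; z_β = 1.282 (power 90%).
n = 2 × (3.858 × 176 / 135)² = 2 × 25.30 = 50.60
Round up: n = 51 per group.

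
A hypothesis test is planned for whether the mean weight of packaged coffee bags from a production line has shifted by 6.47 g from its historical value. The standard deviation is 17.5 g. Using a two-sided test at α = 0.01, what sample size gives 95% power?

For a one-sample z-test, n = ((z_{α/2} + z_β)·σ/δ)².
z_{α/2} = 2.576 (two-sided α = 0.01); z_β = 1.645 (power 95% → β = 0.05).
n = (4.221 × 17.5 / 6.47)² = 130.35
Round up: n = 131.

131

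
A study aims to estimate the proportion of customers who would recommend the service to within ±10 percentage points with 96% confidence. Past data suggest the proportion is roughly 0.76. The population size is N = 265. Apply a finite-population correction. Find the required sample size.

For a proportion with margin E = 0.1 at 96% confidence, z = 2.054.
n = p̂(1−p̂)(z/E)² = 0.76 × 0.24 × (2.054/0.1)² = 76.95 — call this n₀.
Finite-population correction with N = 265: n = n₀ / (1 + (n₀−1)/N) = 76.95 / 1.287 = 59.79
Round up: n = 60.

60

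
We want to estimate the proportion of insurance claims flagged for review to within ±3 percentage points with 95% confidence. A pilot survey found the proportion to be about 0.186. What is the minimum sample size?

For a proportion with margin E = 0.03 at 95% confidence, z = 1.960.
n = p̂(1−p̂)(z/E)² = 0.186 × 0.814 × (1.960/0.03)² = 646.26
Round up: n = 647.

647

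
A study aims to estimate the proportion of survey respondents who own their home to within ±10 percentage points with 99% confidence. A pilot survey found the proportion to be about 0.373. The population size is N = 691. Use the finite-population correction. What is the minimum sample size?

127

For a proportion with margin E = 0.1 at 99% confidence, z = 2.576.
n = p̂(1−p̂)(z/E)² = 0.373 × 0.627 × (2.576/0.1)² = 155.19 — call this n₀.
Finite-population correction with N = 691: n = n₀ / (1 + (n₀−1)/N) = 155.19 / 1.223 = 126.89
Round up: n = 127.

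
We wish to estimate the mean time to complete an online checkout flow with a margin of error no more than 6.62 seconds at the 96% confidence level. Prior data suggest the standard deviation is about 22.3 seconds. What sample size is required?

48

For a mean, the margin of error is E = z·σ/√n, so n = (zσ/E)².
At 96% confidence, z = 2.054.
n = (2.054 × 22.3 / 6.62)² = 47.87
Round up: n = 48.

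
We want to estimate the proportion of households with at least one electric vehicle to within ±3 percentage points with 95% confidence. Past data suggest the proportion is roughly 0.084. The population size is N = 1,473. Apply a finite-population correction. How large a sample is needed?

For a proportion with margin E = 0.03 at 95% confidence, z = 1.960.
n = p̂(1−p̂)(z/E)² = 0.084 × 0.916 × (1.960/0.03)² = 328.43 — call this n₀.
Finite-population correction with N = 1,473: n = n₀ / (1 + (n₀−1)/N) = 328.43 / 1.222 = 268.76
Round up: n = 269.

269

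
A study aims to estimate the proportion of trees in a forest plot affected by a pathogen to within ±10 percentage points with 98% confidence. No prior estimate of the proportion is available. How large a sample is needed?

For a proportion with margin E = 0.1 at 98% confidence, z = 2.326.
With no prior estimate, use p = 0.5, which maximizes p(1−p) at 0.25.
n = 0.25 × (z/E)² = 0.25 × (2.326/0.1)² = 135.26
Round up: n = 136.

n = 136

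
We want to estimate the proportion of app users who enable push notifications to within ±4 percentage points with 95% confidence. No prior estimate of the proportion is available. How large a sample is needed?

For a proportion with margin E = 0.04 at 95% confidence, z = 1.960.
With no prior estimate, use p = 0.5, which maximizes p(1−p) at 0.25.
n = 0.25 × (z/E)² = 0.25 × (1.960/0.04)² = 600.25
Round up: n = 601.

n = 601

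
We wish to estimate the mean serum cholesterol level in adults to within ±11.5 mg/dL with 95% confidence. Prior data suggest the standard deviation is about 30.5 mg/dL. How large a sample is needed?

For a mean, the margin of error is E = z·σ/√n, so n = (zσ/E)².
At 95% confidence, z = 1.960.
n = (1.960 × 30.5 / 11.5)² = 27.02
Round up: n = 28.

28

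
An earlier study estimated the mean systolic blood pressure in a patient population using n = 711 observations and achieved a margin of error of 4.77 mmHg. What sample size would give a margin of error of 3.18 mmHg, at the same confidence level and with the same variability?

Margin of error scales as 1/√n, so n₂ = n₁·(E₁/E₂)².
n₂ = 711 × (4.77/3.18)² = 711 × 2.25 = 1599.75
Round up: n₂ = 1600.

1600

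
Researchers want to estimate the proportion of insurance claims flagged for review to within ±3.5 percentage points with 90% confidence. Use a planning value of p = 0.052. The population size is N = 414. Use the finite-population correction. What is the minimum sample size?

n = 87

For a proportion with margin E = 0.035 at 90% confidence, z = 1.645.
n = p̂(1−p̂)(z/E)² = 0.052 × 0.948 × (1.645/0.035)² = 108.89 — call this n₀.
Finite-population correction with N = 414: n = n₀ / (1 + (n₀−1)/N) = 108.89 / 1.261 = 86.35
Round up: n = 87.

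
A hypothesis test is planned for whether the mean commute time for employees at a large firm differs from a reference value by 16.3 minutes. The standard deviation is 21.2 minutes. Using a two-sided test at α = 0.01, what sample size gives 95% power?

For a one-sample z-test, n = ((z_{α/2} + z_β)·σ/δ)².
z_{α/2} = 2.576 (two-sided α = 0.01); z_β = 1.645 (power 95% → β = 0.05).
n = (4.221 × 21.2 / 16.3)² = 30.14
Round up: n = 31.

n = 31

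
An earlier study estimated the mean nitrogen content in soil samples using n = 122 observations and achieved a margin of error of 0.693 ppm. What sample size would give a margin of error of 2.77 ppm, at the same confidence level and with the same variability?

Margin of error scales as 1/√n, so n₂ = n₁·(E₁/E₂)².
n₂ = 122 × (0.693/2.77)² = 122 × 0.06259 = 7.64
Round up: n₂ = 8.

8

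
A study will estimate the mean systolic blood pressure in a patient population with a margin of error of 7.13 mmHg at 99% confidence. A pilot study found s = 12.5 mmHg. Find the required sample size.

For a mean, the margin of error is E = z·σ/√n, so n = (zσ/E)².
At 99% confidence, z = 2.576.
n = (2.576 × 12.5 / 7.13)² = 20.40
Round up: n = 21.

21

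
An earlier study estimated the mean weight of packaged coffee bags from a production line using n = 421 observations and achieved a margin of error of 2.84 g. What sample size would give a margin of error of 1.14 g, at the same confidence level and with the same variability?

Margin of error scales as 1/√n, so n₂ = n₁·(E₁/E₂)².
n₂ = 421 × (2.84/1.14)² = 421 × 6.206 = 2612.73
Round up: n₂ = 2613.

2613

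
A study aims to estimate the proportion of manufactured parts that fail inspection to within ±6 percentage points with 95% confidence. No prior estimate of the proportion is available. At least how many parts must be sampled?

267

For a proportion with margin E = 0.06 at 95% confidence, z = 1.960.
With no prior estimate, use p = 0.5, which maximizes p(1−p) at 0.25.
n = 0.25 × (z/E)² = 0.25 × (1.960/0.06)² = 266.78
Round up: n = 267.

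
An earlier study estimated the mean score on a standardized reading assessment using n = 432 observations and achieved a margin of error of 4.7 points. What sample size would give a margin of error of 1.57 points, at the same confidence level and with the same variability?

Margin of error scales as 1/√n, so n₂ = n₁·(E₁/E₂)².
n₂ = 432 × (4.7/1.57)² = 432 × 8.962 = 3871.58
Round up: n₂ = 3872.

3872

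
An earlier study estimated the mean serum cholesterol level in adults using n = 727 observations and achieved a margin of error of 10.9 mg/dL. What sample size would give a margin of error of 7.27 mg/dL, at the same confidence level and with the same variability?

Margin of error scales as 1/√n, so n₂ = n₁·(E₁/E₂)².
n₂ = 727 × (10.9/7.27)² = 727 × 2.248 = 1634.30
Round up: n₂ = 1635.

n = 1635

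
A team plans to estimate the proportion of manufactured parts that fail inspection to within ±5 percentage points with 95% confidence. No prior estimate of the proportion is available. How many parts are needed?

385

For a proportion with margin E = 0.05 at 95% confidence, z = 1.960.
With no prior estimate, use p = 0.5, which maximizes p(1−p) at 0.25.
n = 0.25 × (z/E)² = 0.25 × (1.960/0.05)² = 384.16
Round up: n = 385.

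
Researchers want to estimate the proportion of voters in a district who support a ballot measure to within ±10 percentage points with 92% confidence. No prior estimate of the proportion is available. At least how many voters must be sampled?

For a proportion with margin E = 0.1 at 92% confidence, z = 1.751.
With no prior estimate, use p = 0.5, which maximizes p(1−p) at 0.25.
n = 0.25 × (z/E)² = 0.25 × (1.751/0.1)² = 76.65
Round up: n = 77.

77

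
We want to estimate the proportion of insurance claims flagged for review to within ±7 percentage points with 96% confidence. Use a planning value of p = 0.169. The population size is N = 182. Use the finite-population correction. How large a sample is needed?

For a proportion with margin E = 0.07 at 96% confidence, z = 2.054.
n = p̂(1−p̂)(z/E)² = 0.169 × 0.831 × (2.054/0.07)² = 120.92 — call this n₀.
Finite-population correction with N = 182: n = n₀ / (1 + (n₀−1)/N) = 120.92 / 1.659 = 72.89
Round up: n = 73.

73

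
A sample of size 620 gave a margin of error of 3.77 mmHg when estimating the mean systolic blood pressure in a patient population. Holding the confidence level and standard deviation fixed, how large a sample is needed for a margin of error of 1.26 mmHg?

Margin of error scales as 1/√n, so n₂ = n₁·(E₁/E₂)².
n₂ = 620 × (3.77/1.26)² = 620 × 8.952 = 5550.24
Round up: n₂ = 5551.

5551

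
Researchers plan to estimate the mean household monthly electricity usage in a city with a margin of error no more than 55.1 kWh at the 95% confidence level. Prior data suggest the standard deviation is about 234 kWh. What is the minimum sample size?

n = 70

For a mean, the margin of error is E = z·σ/√n, so n = (zσ/E)².
At 95% confidence, z = 1.960.
n = (1.960 × 234 / 55.1)² = 69.29
Round up: n = 70.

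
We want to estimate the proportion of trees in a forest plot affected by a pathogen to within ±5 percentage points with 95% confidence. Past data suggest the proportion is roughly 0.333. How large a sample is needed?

342

For a proportion with margin E = 0.05 at 95% confidence, z = 1.960.
n = p̂(1−p̂)(z/E)² = 0.333 × 0.667 × (1.960/0.05)² = 341.30
Round up: n = 342.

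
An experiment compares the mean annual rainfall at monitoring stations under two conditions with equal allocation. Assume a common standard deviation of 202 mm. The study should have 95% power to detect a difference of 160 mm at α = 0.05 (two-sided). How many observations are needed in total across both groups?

For two equal groups, n per group = 2·((z_{α/2} + z_β)·σ/δ)².
z_{α/2} = 1.960; z_β = 1.645 (power 95%).
n = 2 × (3.605 × 202 / 160)² = 2 × 20.71 = 41.42
Round up: n = 42 per group.
Total across both groups: 2 × 42 = 84.

84 total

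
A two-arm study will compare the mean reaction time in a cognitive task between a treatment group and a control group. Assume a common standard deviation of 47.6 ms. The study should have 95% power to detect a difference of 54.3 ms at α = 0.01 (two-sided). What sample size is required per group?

28 per group

For two equal groups, n per group = 2·((z_{α/2} + z_β)·σ/δ)².
z_{α/2} = 2.576; z_β = 1.645 (power 95%).
n = 2 × (4.221 × 47.6 / 54.3)² = 2 × 13.69 = 27.38
Round up: n = 28 per group.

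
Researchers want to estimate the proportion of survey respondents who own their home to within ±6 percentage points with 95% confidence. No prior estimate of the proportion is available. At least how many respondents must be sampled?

For a proportion with margin E = 0.06 at 95% confidence, z = 1.960.
With no prior estimate, use p = 0.5, which maximizes p(1−p) at 0.25.
n = 0.25 × (z/E)² = 0.25 × (1.960/0.06)² = 266.78
Round up: n = 267.

267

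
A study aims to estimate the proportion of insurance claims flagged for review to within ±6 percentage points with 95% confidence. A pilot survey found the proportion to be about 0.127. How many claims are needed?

n = 119

For a proportion with margin E = 0.06 at 95% confidence, z = 1.960.
n = p̂(1−p̂)(z/E)² = 0.127 × 0.873 × (1.960/0.06)² = 118.31
Round up: n = 119.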